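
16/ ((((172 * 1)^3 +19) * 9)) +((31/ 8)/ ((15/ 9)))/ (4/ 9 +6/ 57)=728297076469/ 172193723280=4.23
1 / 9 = 0.11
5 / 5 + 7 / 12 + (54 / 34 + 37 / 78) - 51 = -41861 / 884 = -47.35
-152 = -152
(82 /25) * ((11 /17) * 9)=8118 /425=19.10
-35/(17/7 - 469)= 0.08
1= 1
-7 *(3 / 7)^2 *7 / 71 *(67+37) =-936 / 71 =-13.18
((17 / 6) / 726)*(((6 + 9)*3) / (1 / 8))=170 / 121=1.40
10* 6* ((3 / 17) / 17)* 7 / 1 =1260 / 289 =4.36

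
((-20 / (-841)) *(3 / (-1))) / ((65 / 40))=-480 / 10933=-0.04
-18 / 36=-1 / 2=-0.50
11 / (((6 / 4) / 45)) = 330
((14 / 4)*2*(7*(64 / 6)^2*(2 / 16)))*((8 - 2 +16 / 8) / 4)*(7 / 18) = 542.02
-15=-15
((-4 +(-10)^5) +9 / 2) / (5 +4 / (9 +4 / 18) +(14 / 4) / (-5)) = -82999585 / 3929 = -21124.86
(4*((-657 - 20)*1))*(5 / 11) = -13540 / 11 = -1230.91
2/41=0.05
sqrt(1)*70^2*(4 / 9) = 19600 / 9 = 2177.78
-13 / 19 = -0.68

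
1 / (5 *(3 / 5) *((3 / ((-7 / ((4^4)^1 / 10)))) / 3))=-0.09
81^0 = 1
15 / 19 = 0.79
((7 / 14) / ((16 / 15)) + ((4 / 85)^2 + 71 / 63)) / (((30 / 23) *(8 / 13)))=1.99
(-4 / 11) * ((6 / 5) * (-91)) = 2184 / 55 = 39.71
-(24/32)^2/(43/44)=-99/172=-0.58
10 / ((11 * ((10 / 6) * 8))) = 3 / 44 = 0.07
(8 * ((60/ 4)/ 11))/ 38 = 60/ 209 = 0.29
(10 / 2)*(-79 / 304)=-395 / 304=-1.30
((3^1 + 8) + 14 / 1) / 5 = 5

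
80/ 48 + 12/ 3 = 17/ 3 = 5.67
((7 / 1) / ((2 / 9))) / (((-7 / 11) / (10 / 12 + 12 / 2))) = -1353 / 4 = -338.25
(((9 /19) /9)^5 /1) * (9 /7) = 9 /17332693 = 0.00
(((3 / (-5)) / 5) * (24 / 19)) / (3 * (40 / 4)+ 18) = -3 / 950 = -0.00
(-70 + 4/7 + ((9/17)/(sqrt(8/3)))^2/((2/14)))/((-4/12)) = 3335175/16184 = 206.08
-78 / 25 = -3.12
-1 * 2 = -2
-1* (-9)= 9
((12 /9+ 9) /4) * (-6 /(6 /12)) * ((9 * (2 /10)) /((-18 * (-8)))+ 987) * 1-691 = -2503071 /80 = -31288.39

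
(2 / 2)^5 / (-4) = -1 / 4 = -0.25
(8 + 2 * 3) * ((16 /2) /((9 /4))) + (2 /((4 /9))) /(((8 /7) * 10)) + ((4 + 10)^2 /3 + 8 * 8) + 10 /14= 1816609 /10080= 180.22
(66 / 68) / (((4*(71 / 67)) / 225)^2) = 7499435625 / 2742304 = 2734.72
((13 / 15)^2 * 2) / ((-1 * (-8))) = 169 / 900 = 0.19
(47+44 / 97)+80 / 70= 32997 / 679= 48.60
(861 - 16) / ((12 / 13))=10985 / 12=915.42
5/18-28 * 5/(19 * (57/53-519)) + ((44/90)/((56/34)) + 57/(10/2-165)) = 0.23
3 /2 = 1.50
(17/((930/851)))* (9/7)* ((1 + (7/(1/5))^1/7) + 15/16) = 4817511/34720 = 138.75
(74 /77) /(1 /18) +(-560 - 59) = -601.70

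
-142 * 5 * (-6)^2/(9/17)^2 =-820760/9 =-91195.56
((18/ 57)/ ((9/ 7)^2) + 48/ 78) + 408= 2726330/ 6669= 408.81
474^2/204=18723/17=1101.35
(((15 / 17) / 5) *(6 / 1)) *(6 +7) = 234 / 17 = 13.76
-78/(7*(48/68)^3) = -63869/2016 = -31.68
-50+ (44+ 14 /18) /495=-222347 /4455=-49.91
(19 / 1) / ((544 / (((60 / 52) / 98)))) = 285 / 693056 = 0.00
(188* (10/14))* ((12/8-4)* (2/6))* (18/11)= -14100/77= -183.12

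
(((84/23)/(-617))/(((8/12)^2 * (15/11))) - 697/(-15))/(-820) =-2472262/43637325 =-0.06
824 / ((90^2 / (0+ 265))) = 10918 / 405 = 26.96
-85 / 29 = -2.93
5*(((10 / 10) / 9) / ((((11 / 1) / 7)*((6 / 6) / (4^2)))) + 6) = 35.66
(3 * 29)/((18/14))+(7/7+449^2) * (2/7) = 1211033/21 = 57668.24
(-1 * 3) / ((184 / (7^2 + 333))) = -573 / 92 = -6.23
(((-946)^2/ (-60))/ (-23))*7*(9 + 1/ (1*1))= 3132206/ 69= 45394.29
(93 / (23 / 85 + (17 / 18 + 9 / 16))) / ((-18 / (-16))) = 1011840 / 21757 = 46.51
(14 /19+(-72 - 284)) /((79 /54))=-364500 /1501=-242.84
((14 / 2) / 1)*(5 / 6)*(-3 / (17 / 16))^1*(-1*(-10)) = -164.71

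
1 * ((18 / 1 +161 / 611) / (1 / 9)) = 100431 / 611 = 164.37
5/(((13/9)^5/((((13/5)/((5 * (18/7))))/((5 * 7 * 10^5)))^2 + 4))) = 147622500000000123201/46411625000000000000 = 3.18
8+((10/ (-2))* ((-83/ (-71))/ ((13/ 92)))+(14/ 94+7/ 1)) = -1137284/ 43381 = -26.22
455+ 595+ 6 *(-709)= -3204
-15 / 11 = -1.36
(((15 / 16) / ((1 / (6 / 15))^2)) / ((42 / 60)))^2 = 0.05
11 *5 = 55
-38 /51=-0.75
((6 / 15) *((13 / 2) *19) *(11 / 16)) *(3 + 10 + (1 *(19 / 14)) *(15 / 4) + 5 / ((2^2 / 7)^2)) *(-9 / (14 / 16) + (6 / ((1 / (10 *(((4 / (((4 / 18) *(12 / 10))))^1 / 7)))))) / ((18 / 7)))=1412837283 / 31360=45052.21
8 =8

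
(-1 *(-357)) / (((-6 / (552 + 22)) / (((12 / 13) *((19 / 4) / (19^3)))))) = -102459 / 4693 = -21.83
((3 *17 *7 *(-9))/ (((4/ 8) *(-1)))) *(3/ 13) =19278/ 13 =1482.92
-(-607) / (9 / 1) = 607 / 9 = 67.44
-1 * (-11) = 11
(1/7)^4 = 1/2401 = 0.00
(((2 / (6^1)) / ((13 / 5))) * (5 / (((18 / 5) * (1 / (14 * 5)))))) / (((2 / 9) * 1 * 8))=4375 / 624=7.01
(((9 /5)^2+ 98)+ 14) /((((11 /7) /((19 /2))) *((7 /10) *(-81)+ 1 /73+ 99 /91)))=-12.53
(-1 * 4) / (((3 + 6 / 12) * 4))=-2 / 7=-0.29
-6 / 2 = -3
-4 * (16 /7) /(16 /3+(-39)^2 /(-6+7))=-192 /32053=-0.01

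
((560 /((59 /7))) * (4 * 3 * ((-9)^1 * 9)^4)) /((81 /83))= 2074915725120 /59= 35168063137.63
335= 335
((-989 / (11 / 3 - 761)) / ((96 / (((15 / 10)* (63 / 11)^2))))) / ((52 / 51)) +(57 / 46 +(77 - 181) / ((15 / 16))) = -34417003983667 / 315642961920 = -109.04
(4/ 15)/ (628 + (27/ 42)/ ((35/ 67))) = 392/ 924969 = 0.00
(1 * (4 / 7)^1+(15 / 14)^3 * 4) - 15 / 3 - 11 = -7209 / 686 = -10.51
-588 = -588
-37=-37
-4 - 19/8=-51/8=-6.38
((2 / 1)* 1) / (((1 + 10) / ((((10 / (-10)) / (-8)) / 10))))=1 / 440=0.00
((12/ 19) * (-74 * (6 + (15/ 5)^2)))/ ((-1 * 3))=4440/ 19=233.68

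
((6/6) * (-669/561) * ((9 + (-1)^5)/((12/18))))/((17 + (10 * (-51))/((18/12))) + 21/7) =669/14960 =0.04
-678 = -678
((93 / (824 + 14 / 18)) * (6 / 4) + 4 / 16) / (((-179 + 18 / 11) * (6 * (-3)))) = 0.00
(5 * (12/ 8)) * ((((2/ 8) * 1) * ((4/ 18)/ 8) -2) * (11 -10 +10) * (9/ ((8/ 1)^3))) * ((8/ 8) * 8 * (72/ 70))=-12177/ 512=-23.78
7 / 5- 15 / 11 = 2 / 55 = 0.04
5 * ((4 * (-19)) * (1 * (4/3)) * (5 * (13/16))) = -2058.33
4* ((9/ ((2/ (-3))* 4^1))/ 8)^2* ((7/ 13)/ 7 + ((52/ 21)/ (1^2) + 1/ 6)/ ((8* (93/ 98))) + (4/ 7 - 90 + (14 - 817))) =-14675306301/ 23109632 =-635.03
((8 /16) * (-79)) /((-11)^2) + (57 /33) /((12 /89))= 18127 /1452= 12.48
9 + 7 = 16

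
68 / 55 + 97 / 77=961 / 385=2.50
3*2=6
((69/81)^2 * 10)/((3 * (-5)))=-1058/2187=-0.48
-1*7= -7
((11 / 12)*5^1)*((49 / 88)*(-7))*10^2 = -42875 / 24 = -1786.46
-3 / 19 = -0.16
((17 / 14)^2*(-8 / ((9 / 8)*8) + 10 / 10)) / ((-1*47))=-289 / 82908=-0.00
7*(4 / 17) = 28 / 17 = 1.65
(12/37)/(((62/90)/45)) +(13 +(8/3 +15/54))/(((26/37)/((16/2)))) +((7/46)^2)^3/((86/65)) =22164790765866790631/109343940546582144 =202.71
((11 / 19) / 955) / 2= 11 / 36290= 0.00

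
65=65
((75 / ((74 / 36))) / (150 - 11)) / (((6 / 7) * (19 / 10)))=15750 / 97717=0.16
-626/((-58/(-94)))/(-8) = 14711/116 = 126.82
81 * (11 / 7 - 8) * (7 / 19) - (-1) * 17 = -3322 / 19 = -174.84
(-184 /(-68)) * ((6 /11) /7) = 276 /1309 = 0.21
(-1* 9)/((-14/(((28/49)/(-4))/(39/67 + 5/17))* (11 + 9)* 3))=-3417/1956080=-0.00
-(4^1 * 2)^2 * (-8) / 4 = 128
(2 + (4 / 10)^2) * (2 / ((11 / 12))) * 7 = 9072 / 275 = 32.99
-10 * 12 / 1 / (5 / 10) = -240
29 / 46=0.63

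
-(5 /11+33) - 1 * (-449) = 4571 /11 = 415.55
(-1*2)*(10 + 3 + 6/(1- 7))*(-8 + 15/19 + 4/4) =2832/19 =149.05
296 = 296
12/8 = 3/2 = 1.50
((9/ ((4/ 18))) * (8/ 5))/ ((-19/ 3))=-972/ 95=-10.23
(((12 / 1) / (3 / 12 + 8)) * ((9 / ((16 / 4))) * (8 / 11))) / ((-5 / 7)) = -2016 / 605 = -3.33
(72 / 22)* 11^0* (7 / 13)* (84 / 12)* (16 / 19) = 28224 / 2717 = 10.39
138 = 138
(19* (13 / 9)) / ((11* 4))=247 / 396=0.62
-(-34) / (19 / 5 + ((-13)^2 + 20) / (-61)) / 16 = 5185 / 1712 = 3.03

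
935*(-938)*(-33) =28941990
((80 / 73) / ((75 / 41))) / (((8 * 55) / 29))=2378 / 60225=0.04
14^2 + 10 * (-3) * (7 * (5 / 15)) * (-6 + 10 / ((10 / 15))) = -434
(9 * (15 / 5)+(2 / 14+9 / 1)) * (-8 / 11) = -184 / 7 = -26.29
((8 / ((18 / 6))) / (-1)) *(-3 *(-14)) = -112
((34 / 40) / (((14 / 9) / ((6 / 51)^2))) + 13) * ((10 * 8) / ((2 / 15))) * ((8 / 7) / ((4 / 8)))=17838.94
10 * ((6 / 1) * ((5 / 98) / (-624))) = -25 / 5096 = -0.00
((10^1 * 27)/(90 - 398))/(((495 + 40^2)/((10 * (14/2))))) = -135/4609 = -0.03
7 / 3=2.33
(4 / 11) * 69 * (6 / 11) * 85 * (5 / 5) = 140760 / 121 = 1163.31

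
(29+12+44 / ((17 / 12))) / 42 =175 / 102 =1.72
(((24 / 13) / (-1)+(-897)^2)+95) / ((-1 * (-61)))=10461128 / 793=13191.84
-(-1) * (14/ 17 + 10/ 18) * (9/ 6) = 211/ 102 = 2.07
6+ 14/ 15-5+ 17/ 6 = 143/ 30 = 4.77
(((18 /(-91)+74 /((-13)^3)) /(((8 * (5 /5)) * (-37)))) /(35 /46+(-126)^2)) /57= 20470 /23687782786941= 0.00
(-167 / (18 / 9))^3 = -4657463 / 8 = -582182.88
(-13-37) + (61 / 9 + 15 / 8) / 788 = -2836177 / 56736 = -49.99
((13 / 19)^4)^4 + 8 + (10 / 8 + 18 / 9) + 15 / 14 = 99530919345886431885493 / 8076359579893392695068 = 12.32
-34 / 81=-0.42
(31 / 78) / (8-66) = -31 / 4524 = -0.01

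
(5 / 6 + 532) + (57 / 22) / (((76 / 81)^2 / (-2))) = 5286335 / 10032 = 526.95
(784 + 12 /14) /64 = 2747 /224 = 12.26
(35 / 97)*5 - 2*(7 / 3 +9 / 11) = -4.50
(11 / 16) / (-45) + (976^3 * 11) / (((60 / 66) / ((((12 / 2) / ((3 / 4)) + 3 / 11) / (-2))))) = -46532194508.82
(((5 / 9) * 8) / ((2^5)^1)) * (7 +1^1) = 10 / 9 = 1.11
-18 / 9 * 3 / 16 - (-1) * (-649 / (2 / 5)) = -12983 / 8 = -1622.88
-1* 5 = -5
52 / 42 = 26 / 21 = 1.24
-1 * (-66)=66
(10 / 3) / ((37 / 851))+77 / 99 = 697 / 9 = 77.44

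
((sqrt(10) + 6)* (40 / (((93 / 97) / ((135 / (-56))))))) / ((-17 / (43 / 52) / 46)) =2061.92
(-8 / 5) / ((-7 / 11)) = 2.51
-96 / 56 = -12 / 7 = -1.71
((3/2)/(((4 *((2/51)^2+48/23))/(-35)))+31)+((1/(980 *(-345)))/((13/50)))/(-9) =1954443602509/79077424608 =24.72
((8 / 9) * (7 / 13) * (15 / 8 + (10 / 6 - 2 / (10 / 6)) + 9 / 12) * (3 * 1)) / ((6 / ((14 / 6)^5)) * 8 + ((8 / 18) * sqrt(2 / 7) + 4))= 7747786306953 / 8171287237100 - 104798317379 * sqrt(14) / 8171287237100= 0.90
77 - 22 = 55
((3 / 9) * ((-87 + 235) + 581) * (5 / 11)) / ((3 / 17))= 6885 / 11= 625.91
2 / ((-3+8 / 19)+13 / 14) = -532 / 439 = -1.21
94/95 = 0.99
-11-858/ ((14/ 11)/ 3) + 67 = -13765/ 7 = -1966.43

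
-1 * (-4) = 4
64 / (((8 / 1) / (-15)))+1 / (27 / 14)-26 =-3928 / 27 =-145.48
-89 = -89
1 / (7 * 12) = 1 / 84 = 0.01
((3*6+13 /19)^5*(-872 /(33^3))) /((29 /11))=-4916524981475000 /234593047557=-20957.68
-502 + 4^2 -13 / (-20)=-9707 / 20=-485.35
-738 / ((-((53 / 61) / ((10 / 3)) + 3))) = 226.33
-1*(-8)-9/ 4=23/ 4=5.75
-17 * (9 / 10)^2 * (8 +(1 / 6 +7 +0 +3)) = -50031 / 200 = -250.16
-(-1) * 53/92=53/92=0.58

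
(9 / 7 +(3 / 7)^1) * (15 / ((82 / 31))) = 2790 / 287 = 9.72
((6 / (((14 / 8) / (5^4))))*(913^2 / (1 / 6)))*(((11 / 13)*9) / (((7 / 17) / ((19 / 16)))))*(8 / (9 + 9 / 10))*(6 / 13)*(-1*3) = -2180866574700000 / 8281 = -263357876427.97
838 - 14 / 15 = 12556 / 15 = 837.07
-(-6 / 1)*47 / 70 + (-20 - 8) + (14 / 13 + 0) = -10417 / 455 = -22.89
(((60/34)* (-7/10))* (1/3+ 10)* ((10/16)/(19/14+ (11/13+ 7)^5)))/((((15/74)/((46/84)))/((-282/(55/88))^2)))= -9693525236997056/65695805981375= -147.55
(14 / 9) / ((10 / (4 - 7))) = -7 / 15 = -0.47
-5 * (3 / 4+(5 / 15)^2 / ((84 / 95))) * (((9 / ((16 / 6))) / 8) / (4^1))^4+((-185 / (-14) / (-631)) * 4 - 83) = -3152363341562067 / 37941741092864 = -83.08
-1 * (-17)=17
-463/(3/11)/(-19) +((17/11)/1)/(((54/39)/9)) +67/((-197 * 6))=12270334/123519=99.34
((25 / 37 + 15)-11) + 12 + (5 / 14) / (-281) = 2427093 / 145558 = 16.67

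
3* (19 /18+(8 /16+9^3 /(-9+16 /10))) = -32287 /111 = -290.87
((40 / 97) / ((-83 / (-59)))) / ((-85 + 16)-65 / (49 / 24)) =-115640 / 39779991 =-0.00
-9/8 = -1.12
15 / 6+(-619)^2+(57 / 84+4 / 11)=118014679 / 308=383164.54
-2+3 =1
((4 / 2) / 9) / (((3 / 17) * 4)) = 17 / 54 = 0.31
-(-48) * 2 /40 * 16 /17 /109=192 /9265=0.02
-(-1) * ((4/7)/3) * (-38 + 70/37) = -5344/777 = -6.88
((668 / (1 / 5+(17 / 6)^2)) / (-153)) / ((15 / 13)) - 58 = -4415534 / 75531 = -58.46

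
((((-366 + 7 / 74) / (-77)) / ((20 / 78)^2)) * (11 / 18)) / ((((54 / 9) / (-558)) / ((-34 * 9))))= 65112088977 / 51800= 1256990.13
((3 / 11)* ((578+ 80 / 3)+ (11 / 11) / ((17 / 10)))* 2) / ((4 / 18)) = 277812 / 187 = 1485.63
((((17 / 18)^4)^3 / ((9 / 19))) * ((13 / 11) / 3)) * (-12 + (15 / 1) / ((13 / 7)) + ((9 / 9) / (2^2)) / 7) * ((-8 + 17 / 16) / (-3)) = -3.77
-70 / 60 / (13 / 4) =-14 / 39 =-0.36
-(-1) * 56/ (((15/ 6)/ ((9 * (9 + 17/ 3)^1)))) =14784/ 5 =2956.80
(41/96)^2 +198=198.18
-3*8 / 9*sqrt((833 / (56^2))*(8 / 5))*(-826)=1652*sqrt(170) / 15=1435.96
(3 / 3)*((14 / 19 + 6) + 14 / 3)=650 / 57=11.40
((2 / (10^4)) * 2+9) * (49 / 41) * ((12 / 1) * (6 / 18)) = 1102549 / 25625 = 43.03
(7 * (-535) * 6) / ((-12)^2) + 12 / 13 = -48397 / 312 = -155.12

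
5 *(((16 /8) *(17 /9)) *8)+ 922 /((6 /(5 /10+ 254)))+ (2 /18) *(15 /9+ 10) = 2120071 /54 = 39260.57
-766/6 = -383/3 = -127.67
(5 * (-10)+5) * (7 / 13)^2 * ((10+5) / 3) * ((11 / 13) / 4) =-121275 / 8788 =-13.80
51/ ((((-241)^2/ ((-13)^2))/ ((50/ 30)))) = 14365/ 58081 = 0.25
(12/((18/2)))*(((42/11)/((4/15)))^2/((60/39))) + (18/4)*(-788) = -1630269/484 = -3368.32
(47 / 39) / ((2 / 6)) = 47 / 13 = 3.62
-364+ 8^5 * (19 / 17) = 616404 / 17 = 36259.06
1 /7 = 0.14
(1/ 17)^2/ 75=0.00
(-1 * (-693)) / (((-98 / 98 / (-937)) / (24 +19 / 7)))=17346681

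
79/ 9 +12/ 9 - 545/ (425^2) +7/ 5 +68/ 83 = 332658727/ 26985375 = 12.33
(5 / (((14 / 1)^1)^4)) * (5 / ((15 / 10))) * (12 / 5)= 5 / 4802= 0.00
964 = 964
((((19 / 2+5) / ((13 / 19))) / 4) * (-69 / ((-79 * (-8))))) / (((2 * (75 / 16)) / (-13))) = 12673 / 15800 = 0.80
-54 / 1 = -54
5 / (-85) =-1 / 17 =-0.06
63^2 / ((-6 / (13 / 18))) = -1911 / 4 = -477.75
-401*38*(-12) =182856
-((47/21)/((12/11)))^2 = -267289/63504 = -4.21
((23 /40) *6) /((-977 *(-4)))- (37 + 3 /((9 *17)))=-147562561 /3986160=-37.02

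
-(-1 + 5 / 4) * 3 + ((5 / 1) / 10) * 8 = 13 / 4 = 3.25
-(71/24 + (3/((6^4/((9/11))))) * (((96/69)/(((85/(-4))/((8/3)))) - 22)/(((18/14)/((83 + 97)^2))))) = 108939989/103224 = 1055.37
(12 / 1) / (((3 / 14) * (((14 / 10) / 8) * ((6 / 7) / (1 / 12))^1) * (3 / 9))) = 280 / 3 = 93.33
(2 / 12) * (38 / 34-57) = -475 / 51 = -9.31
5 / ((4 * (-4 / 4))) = -5 / 4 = -1.25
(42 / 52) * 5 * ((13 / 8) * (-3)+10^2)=79905 / 208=384.16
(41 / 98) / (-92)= -41 / 9016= -0.00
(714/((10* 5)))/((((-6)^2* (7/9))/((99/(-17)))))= -297/100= -2.97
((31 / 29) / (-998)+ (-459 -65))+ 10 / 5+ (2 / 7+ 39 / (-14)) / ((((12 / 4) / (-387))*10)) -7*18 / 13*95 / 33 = -4284828553 / 8277412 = -517.65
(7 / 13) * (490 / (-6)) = -1715 / 39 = -43.97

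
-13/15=-0.87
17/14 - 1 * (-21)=311/14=22.21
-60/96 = -5/8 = -0.62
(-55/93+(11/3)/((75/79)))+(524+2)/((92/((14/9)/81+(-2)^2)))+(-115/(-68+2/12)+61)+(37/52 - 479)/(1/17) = -2211651213076577/275014010700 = -8041.96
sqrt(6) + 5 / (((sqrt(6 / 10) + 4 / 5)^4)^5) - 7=-7 + 476837158203125 / (sqrt(15) + 4)^20 + sqrt(6)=-4.55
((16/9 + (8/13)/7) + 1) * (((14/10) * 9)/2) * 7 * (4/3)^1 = 32858/195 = 168.50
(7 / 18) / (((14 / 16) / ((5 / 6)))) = 10 / 27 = 0.37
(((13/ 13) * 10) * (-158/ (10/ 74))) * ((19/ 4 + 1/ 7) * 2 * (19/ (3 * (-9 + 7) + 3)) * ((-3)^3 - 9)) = -182605656/ 7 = -26086522.29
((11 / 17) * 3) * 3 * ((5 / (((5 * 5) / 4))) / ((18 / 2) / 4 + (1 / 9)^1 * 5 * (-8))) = -14256 / 6715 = -2.12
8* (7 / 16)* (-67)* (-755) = 354095 / 2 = 177047.50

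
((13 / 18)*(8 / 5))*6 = 104 / 15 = 6.93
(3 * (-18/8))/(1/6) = -81/2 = -40.50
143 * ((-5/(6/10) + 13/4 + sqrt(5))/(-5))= 8723/60 - 143 * sqrt(5)/5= 81.43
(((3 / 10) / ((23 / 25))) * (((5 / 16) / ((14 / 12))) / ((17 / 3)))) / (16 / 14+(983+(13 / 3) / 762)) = 154305 / 9852164632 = 0.00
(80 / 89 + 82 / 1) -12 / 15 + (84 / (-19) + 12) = 758226 / 8455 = 89.68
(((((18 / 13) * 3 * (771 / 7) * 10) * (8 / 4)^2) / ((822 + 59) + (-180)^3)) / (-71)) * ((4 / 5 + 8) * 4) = 0.00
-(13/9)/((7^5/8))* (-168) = 832/7203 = 0.12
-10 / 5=-2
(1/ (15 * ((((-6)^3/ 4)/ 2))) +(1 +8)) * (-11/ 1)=-40084/ 405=-98.97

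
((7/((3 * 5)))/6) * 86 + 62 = 3091/45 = 68.69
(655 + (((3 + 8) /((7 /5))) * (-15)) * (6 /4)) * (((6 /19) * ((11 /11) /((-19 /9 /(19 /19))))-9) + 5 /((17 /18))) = -158410395 /85918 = -1843.74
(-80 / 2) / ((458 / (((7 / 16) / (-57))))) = 35 / 52212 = 0.00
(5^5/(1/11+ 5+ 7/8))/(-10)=-1100/21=-52.38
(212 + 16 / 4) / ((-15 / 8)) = -576 / 5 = -115.20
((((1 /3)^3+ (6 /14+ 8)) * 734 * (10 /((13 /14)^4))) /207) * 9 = 64451072000 /17736381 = 3633.83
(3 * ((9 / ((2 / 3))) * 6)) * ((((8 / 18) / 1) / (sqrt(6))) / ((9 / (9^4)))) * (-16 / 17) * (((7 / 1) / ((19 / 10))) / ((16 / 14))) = -12859560 * sqrt(6) / 323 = -97521.24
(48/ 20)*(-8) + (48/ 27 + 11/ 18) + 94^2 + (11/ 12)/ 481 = 763565539/ 86580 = 8819.19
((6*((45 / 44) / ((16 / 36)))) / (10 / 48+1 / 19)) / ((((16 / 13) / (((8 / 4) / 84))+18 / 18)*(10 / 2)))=180063 / 896665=0.20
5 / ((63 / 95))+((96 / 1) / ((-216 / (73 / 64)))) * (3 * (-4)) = 3433 / 252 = 13.62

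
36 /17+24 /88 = 447 /187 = 2.39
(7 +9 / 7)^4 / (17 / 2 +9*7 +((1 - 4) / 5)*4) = 113164960 / 1659091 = 68.21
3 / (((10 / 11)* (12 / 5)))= 11 / 8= 1.38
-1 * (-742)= 742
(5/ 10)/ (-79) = -1/ 158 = -0.01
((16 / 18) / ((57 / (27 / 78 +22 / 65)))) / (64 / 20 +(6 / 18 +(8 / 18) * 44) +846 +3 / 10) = 712 / 57979545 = 0.00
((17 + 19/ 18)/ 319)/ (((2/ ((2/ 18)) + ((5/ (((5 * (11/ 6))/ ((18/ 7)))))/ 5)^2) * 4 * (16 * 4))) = 4379375/ 358095541248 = 0.00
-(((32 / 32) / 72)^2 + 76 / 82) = -197033 / 212544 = -0.93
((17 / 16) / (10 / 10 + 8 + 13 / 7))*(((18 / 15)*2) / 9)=119 / 4560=0.03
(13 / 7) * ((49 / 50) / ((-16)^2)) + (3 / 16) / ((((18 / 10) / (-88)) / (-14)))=4928273 / 38400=128.34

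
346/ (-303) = -346/ 303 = -1.14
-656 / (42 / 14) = -656 / 3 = -218.67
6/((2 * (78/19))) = 19/26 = 0.73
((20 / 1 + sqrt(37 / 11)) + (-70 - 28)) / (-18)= 13 / 3 - sqrt(407) / 198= 4.23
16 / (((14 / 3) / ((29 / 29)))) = 24 / 7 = 3.43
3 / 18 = 0.17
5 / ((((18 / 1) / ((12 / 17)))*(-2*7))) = -5 / 357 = -0.01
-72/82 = -36/41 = -0.88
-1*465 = -465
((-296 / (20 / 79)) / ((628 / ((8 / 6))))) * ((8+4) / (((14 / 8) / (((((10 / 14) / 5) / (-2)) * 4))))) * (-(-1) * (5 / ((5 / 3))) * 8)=4489728 / 38465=116.72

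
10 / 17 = 0.59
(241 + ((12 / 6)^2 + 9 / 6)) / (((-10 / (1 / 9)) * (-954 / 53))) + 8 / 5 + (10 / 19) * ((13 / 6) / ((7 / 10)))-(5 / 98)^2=499380313 / 147805560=3.38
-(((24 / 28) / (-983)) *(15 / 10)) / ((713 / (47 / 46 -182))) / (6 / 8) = -49950 / 112841519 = -0.00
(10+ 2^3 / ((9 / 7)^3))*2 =20068 / 729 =27.53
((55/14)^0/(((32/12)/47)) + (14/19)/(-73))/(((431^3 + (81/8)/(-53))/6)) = 62154690/47084084138861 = 0.00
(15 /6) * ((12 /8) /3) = 5 /4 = 1.25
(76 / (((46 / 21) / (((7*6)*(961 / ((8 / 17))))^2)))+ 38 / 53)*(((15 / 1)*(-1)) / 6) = -12445202776107775 / 19504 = -638084637823.41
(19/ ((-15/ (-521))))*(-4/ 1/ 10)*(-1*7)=138586/ 75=1847.81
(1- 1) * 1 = 0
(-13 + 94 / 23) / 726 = -205 / 16698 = -0.01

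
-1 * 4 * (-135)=540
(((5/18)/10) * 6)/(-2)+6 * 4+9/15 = 1471/60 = 24.52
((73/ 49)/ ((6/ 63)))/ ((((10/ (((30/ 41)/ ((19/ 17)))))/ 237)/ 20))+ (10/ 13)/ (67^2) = 1544740773740/ 318220721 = 4854.31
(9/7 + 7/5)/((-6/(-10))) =4.48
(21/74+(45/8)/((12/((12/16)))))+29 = 140353/4736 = 29.64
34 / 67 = 0.51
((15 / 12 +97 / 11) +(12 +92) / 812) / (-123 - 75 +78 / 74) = -3369701 / 65087484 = -0.05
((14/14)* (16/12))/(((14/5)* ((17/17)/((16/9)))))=160/189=0.85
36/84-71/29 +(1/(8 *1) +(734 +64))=1292875/1624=796.11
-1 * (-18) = 18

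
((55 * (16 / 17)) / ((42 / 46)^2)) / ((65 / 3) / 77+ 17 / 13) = 16642340 / 425901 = 39.08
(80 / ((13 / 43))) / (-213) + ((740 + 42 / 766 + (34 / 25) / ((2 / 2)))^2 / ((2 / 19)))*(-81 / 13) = -16520315717471767663 / 507727301250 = -32537773.09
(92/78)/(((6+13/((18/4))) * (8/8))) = 69/520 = 0.13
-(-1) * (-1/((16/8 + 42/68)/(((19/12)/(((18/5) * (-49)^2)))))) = -1615/23078412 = -0.00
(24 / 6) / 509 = 4 / 509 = 0.01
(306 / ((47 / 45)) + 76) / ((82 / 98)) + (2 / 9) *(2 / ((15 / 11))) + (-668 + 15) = -55072567 / 260145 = -211.70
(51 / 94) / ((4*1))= 0.14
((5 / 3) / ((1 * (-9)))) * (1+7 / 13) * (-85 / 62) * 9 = 3.52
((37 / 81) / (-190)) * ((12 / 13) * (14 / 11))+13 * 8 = 38145644 / 366795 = 104.00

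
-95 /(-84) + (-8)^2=5471 /84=65.13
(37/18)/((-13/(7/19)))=-259/4446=-0.06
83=83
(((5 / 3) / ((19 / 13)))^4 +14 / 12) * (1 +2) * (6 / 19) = 60331919 / 22284891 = 2.71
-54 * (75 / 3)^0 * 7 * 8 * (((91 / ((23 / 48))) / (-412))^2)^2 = -4300038463279104 / 31496351089921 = -136.52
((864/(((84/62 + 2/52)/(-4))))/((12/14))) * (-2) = 6499584/1123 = 5787.70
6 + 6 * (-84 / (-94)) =534 / 47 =11.36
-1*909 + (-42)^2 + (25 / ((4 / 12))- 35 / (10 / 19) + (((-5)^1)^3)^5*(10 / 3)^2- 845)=-6103515624667 / 18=-339084201370.39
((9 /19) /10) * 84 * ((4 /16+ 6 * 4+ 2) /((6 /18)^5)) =964467 /38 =25380.71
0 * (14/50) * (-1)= 0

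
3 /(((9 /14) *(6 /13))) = 10.11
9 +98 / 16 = 121 / 8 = 15.12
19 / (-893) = -0.02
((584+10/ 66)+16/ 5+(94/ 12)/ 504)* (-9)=-97690889/ 18480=-5286.30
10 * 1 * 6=60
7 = 7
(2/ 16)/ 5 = 1/ 40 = 0.02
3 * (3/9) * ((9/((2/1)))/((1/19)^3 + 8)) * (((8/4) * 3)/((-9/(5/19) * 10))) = -361/36582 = -0.01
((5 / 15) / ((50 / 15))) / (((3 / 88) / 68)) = 2992 / 15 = 199.47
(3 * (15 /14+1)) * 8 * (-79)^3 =-171577572 /7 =-24511081.71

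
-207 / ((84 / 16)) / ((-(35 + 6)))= 276 / 287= 0.96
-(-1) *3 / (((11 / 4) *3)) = 4 / 11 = 0.36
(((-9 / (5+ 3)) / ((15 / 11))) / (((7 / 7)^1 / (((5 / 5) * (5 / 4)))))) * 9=-297 / 32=-9.28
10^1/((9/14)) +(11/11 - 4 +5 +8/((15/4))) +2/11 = 19.87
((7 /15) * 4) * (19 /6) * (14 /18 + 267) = 128212 /81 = 1582.86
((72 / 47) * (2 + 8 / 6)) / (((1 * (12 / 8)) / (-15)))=-2400 / 47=-51.06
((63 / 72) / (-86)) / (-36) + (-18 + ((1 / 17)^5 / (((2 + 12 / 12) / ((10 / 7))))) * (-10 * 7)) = -632997213769 / 35167018176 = -18.00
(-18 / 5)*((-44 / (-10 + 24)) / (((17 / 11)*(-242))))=-18 / 595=-0.03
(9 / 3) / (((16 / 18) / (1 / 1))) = 27 / 8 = 3.38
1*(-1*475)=-475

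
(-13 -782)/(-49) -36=-19.78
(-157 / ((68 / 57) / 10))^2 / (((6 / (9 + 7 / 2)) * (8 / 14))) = 116790043125 / 18496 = 6314340.57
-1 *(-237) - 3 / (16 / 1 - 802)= 62095 / 262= 237.00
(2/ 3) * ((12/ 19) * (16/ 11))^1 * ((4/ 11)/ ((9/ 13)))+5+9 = 296330/ 20691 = 14.32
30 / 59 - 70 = -4100 / 59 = -69.49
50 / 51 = 0.98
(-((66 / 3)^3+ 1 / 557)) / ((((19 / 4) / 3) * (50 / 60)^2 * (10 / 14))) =-17935153488 / 1322875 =-13557.71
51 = 51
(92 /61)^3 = 778688 /226981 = 3.43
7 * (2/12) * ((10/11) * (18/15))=14/11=1.27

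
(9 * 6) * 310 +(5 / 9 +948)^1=159197 / 9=17688.56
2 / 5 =0.40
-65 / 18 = -3.61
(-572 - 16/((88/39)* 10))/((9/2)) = -62998/495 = -127.27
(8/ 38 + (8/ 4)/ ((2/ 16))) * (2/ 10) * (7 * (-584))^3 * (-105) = 23256752529731.37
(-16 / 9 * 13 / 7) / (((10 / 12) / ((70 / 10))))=-416 / 15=-27.73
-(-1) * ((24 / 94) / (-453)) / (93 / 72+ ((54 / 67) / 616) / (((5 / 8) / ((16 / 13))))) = -32192160 / 73923210737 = -0.00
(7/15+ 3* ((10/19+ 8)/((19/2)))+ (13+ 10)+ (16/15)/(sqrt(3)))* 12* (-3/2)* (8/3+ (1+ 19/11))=-50428112/19855 - 5696* sqrt(3)/165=-2599.61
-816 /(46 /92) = -1632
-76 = -76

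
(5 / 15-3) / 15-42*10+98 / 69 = -433414 / 1035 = -418.76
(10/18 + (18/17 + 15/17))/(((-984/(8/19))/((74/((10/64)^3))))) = -926285824/44695125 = -20.72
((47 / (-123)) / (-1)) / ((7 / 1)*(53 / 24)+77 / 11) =376 / 22099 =0.02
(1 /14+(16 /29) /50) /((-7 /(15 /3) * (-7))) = 837 /99470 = 0.01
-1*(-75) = 75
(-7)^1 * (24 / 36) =-14 / 3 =-4.67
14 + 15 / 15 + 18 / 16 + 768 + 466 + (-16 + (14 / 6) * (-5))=29339 / 24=1222.46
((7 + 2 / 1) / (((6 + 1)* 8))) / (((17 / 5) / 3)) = 135 / 952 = 0.14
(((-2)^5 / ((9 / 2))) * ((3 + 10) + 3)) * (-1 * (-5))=-5120 / 9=-568.89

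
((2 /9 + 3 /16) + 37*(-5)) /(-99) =26581 /14256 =1.86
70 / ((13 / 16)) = 1120 / 13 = 86.15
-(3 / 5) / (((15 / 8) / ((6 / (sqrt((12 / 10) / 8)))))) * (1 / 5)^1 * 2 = -64 * sqrt(15) / 125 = -1.98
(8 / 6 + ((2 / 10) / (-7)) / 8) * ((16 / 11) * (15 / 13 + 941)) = 1822.31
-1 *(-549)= 549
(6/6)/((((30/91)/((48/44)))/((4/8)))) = 91/55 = 1.65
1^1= 1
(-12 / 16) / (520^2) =-3 / 1081600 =-0.00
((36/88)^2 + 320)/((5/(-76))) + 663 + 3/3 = -2542539/605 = -4202.54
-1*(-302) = 302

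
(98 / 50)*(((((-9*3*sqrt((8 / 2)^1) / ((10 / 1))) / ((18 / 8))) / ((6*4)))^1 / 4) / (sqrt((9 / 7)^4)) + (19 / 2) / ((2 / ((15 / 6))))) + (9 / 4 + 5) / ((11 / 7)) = 6205591 / 222750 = 27.86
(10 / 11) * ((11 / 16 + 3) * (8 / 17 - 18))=-43955 / 748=-58.76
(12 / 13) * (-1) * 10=-120 / 13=-9.23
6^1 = 6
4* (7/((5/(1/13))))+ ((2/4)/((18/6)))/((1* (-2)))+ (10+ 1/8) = 16337/1560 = 10.47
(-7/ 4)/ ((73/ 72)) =-126/ 73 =-1.73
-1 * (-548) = 548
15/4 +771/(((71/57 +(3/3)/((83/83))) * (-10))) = -39147/1280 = -30.58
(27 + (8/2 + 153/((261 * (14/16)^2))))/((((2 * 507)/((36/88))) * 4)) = 135417/42266224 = 0.00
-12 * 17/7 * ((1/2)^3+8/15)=-1343/70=-19.19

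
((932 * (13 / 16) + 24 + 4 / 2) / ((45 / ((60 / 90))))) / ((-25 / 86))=-134719 / 3375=-39.92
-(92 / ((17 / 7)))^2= -414736 / 289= -1435.07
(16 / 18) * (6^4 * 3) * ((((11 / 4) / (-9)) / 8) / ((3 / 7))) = -308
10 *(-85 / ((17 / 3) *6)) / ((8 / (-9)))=225 / 8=28.12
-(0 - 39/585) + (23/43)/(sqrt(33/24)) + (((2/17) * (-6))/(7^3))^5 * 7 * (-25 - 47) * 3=962979778352378273/14444696663192438895 + 46 * sqrt(22)/473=0.52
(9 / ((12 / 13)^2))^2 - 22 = 22929 / 256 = 89.57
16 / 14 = 8 / 7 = 1.14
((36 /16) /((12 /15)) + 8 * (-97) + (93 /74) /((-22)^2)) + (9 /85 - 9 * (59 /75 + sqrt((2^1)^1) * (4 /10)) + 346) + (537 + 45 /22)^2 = 8832779551327 /30443600 - 18 * sqrt(2) /5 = 290130.75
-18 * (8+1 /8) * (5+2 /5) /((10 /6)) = -9477 /20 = -473.85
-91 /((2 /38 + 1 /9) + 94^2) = -15561 /1510984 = -0.01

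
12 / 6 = 2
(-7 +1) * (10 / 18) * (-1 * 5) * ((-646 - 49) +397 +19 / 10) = -4935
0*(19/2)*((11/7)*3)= 0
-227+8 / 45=-10207 / 45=-226.82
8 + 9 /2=25 /2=12.50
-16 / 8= -2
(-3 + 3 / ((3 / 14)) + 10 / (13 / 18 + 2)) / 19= 0.77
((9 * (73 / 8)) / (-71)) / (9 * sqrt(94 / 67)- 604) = 5913 * sqrt(6298) / 13879112944 +6646869 / 3469778236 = 0.00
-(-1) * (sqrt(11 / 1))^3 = 11 * sqrt(11) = 36.48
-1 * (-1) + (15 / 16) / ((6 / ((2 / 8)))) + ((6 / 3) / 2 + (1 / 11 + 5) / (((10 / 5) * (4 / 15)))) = 16311 / 1408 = 11.58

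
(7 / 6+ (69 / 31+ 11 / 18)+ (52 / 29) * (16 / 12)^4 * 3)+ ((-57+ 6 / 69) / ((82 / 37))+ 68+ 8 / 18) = 2919274649 / 45778878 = 63.77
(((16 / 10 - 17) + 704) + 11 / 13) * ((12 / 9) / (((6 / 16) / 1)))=478016 / 195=2451.36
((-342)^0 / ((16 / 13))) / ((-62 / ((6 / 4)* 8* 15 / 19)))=-585 / 4712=-0.12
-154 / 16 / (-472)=77 / 3776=0.02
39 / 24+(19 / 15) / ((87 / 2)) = 1.65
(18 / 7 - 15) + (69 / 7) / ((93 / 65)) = -1202 / 217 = -5.54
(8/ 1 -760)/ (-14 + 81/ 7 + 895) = -658/ 781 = -0.84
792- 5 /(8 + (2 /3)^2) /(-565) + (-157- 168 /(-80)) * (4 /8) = 15341411 /21470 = 714.55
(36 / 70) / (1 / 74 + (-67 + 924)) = 1332 / 2219665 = 0.00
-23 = -23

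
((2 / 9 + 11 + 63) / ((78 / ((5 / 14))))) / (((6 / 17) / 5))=70975 / 14742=4.81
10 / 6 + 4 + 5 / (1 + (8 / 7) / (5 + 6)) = 520 / 51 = 10.20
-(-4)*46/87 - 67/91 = 10915/7917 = 1.38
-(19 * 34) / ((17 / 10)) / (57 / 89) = -1780 / 3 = -593.33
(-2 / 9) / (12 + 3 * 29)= -2 / 891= -0.00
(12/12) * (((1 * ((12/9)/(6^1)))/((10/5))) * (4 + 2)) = 2/3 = 0.67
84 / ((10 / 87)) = 3654 / 5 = 730.80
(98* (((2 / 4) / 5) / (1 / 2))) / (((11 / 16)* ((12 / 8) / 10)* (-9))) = -6272 / 297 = -21.12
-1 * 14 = -14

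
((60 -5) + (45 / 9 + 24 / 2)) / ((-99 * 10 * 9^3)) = -4 / 40095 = -0.00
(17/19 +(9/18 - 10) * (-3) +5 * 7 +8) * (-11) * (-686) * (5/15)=182096.89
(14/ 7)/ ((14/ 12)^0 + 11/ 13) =13/ 12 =1.08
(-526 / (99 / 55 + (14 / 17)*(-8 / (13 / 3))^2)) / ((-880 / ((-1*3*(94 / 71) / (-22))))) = 0.02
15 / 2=7.50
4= 4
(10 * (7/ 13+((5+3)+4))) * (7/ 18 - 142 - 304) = -55872.78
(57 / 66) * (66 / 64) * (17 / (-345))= -323 / 7360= -0.04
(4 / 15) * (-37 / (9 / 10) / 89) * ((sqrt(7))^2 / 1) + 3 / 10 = -13511 / 24030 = -0.56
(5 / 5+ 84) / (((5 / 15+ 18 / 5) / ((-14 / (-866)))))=8925 / 25547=0.35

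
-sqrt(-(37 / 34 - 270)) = -sqrt(310862) / 34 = -16.40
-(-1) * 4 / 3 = 4 / 3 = 1.33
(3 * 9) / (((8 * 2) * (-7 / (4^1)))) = -27 / 28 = -0.96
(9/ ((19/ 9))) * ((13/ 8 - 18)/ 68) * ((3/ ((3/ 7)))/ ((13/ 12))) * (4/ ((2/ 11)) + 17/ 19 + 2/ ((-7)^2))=-679730049/ 4467736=-152.14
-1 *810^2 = -656100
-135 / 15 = -9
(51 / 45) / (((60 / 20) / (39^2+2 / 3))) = 15521 / 27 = 574.85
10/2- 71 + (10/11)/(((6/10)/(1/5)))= -2168/33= -65.70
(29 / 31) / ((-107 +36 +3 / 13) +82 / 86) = -16211 / 1209837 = -0.01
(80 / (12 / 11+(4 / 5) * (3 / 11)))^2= 302500 / 81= 3734.57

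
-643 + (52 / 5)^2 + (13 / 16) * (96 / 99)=-440593 / 825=-534.05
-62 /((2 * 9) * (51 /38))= -1178 /459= -2.57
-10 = -10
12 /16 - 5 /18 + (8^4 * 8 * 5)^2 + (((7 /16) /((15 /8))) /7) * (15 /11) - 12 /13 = 26843545599.59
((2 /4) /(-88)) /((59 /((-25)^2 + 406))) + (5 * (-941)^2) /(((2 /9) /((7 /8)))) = 17432907.09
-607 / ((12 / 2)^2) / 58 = -607 / 2088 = -0.29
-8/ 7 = -1.14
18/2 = 9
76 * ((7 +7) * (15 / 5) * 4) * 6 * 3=229824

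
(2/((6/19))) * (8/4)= 38/3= 12.67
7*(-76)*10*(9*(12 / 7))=-82080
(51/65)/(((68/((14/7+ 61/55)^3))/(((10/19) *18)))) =7105563/2162875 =3.29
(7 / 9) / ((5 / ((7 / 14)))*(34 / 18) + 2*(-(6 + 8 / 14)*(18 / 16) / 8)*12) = -196 / 829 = -0.24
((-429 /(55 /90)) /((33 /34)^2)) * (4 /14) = -180336 /847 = -212.91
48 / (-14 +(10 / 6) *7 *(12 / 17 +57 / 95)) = 272 / 7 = 38.86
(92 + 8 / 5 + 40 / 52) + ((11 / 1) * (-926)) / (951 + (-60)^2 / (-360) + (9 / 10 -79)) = 46309386 / 560885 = 82.56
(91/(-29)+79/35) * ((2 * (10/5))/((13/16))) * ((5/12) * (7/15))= -4768/5655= -0.84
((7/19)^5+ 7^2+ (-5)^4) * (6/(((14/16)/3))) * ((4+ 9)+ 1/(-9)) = 3097492381248/17332693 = 178708.09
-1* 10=-10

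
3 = 3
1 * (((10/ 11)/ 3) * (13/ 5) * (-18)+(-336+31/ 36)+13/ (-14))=-970891/ 2772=-350.25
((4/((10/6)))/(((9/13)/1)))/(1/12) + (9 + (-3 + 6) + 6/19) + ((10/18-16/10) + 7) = 10238/171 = 59.87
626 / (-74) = -313 / 37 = -8.46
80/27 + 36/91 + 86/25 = 417602/61425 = 6.80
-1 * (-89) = 89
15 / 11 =1.36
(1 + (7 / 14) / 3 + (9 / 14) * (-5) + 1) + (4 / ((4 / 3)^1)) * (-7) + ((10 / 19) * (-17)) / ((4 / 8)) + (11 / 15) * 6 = -70907 / 1995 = -35.54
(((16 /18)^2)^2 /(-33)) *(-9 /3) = 4096 /72171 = 0.06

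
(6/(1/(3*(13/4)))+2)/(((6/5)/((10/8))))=63.02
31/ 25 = 1.24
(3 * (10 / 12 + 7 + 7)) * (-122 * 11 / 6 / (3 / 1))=-59719 / 18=-3317.72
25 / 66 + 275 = 18175 / 66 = 275.38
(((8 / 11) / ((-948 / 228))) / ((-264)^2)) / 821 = -19 / 6215567688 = -0.00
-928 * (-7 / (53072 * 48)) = 0.00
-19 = -19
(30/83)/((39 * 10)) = 1/1079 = 0.00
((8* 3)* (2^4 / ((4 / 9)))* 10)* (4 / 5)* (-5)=-34560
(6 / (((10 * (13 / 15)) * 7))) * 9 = 81 / 91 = 0.89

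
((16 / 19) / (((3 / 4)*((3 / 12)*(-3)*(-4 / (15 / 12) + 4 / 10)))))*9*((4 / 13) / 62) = 1280 / 53599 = 0.02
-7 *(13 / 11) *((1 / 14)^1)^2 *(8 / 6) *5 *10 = -650 / 231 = -2.81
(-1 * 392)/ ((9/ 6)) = -784/ 3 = -261.33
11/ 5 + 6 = 41/ 5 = 8.20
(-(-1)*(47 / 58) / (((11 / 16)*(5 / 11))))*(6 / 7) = 2256 / 1015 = 2.22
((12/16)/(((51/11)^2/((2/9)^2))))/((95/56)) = 6776/6671565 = 0.00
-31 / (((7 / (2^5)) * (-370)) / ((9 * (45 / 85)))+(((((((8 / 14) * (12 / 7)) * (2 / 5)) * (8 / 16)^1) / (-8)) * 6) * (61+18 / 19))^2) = -870574748400 / 1849777168289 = -0.47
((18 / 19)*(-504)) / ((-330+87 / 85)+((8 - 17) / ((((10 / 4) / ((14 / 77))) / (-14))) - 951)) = 282744 / 752533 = 0.38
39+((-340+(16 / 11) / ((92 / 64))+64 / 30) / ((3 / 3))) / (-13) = 3202429 / 49335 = 64.91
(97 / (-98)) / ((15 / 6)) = -97 / 245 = -0.40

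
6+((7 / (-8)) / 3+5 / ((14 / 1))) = 1019 / 168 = 6.07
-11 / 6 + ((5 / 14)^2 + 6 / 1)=2525 / 588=4.29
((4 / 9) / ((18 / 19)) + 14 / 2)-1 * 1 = 524 / 81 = 6.47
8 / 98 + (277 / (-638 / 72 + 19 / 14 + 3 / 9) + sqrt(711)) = -3413168 / 88543 + 3 * sqrt(79) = -11.88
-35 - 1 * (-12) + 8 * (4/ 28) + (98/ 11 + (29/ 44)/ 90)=-358717/ 27720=-12.94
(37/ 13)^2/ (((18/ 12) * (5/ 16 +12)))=43808/ 99879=0.44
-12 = -12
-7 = -7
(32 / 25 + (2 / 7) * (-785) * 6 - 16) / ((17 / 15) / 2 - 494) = 1428456 / 518105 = 2.76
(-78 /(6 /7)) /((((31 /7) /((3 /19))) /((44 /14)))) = -6006 /589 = -10.20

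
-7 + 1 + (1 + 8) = 3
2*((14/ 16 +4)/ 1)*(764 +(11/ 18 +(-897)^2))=188457425/ 24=7852392.71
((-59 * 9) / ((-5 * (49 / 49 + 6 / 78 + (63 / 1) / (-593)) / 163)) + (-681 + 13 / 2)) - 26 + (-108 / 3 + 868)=17964.91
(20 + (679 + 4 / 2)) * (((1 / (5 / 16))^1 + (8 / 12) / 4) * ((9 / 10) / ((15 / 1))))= 70801 / 500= 141.60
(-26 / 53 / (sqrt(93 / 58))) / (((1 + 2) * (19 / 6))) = -52 * sqrt(5394) / 93651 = -0.04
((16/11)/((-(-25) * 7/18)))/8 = 36/1925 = 0.02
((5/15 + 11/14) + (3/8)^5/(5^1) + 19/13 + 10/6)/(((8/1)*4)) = 63346273/477102080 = 0.13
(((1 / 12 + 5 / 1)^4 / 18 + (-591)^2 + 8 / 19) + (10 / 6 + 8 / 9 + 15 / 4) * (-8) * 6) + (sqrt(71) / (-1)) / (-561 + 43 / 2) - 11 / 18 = 2 * sqrt(71) / 1079 + 2475115557379 / 7091712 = 349015.25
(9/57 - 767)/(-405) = 2914/1539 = 1.89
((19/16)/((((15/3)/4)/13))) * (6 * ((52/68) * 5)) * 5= 48165/34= 1416.62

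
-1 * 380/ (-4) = 95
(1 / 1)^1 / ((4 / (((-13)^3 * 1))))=-549.25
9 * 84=756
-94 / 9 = -10.44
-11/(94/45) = -495/94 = -5.27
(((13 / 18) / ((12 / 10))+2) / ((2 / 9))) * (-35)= -9835 / 24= -409.79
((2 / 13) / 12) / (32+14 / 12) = 1 / 2587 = 0.00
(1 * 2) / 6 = 1 / 3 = 0.33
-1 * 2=-2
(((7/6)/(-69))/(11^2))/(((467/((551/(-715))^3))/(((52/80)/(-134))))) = -1170989057/1762837007444370000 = -0.00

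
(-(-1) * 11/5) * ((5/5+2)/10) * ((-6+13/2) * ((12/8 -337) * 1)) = -22143/200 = -110.72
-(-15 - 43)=58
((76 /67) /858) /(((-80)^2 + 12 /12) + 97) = 1 /4915053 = 0.00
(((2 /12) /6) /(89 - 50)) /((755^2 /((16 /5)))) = 4 /1000393875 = 0.00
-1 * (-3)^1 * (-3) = -9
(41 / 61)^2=1681 / 3721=0.45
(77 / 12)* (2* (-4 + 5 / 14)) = -187 / 4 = -46.75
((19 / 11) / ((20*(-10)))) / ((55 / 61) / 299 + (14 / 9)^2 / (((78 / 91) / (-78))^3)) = 28069821 / 5926577279631800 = 0.00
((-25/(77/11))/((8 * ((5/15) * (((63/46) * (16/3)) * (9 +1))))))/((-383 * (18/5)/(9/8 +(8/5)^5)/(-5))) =-953741/1235404800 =-0.00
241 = 241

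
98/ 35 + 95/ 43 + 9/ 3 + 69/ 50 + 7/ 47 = 963839/ 101050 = 9.54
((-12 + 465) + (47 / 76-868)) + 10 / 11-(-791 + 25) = 294713 / 836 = 352.53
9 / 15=3 / 5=0.60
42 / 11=3.82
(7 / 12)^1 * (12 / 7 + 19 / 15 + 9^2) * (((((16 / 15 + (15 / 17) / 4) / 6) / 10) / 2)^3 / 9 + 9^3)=53046213645601461848473 / 1485351613440000000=35712.90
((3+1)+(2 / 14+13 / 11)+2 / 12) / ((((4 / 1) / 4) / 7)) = 2537 / 66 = 38.44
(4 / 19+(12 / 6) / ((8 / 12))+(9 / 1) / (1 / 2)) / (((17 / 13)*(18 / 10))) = 26195 / 2907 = 9.01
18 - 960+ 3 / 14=-13185 / 14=-941.79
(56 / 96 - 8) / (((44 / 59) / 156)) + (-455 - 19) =-89119 / 44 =-2025.43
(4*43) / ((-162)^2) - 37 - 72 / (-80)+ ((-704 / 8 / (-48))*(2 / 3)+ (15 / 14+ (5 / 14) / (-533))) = -8274046681 / 244790910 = -33.80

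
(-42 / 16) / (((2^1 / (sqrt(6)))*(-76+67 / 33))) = 693*sqrt(6) / 39056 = 0.04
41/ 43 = 0.95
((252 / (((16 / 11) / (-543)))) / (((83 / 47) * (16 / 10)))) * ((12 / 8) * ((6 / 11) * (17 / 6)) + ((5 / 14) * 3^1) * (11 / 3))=-552402045 / 2656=-207982.70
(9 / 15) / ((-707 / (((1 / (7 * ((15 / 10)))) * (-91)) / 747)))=26 / 2640645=0.00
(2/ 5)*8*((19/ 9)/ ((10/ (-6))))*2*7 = -4256/ 75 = -56.75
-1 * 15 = -15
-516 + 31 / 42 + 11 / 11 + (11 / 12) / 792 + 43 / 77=-513.70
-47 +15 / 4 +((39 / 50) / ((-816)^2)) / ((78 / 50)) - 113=-208079999 / 1331712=-156.25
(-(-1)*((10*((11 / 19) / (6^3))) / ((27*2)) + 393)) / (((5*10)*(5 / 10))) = 43547599 / 2770200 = 15.72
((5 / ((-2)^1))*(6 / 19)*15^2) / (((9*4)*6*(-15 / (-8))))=-25 / 57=-0.44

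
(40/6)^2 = 400/9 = 44.44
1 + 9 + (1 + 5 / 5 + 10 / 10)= 13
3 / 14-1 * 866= -12121 / 14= -865.79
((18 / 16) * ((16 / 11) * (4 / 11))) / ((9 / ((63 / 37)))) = 504 / 4477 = 0.11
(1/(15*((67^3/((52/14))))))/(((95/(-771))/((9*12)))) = -721656/1000036975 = -0.00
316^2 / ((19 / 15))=1497840 / 19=78833.68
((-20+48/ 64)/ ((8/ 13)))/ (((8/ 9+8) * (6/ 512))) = -3003/ 10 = -300.30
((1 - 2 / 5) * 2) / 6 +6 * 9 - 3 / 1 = 256 / 5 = 51.20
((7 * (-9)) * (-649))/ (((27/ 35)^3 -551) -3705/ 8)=-14024241000/ 347687411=-40.34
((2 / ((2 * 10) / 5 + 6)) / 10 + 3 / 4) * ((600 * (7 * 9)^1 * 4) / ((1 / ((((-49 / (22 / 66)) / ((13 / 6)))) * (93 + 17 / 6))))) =-9840738600 / 13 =-756979892.31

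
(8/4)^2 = 4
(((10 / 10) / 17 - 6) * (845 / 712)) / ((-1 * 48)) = 85345 / 580992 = 0.15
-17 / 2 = -8.50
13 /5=2.60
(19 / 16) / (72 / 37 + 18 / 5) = 185 / 864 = 0.21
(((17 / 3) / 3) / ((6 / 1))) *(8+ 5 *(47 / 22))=2329 / 396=5.88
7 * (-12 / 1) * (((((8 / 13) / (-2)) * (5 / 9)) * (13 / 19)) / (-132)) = -140 / 1881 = -0.07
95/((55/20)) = 380/11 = 34.55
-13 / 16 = -0.81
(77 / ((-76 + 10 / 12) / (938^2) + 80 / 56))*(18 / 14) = 522627336 / 7541069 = 69.30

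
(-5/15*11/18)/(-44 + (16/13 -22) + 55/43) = 0.00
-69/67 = -1.03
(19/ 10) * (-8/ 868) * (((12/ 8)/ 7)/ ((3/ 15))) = -57/ 3038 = -0.02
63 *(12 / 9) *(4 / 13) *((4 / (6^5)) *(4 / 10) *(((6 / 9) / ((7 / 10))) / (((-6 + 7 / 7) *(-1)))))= 16 / 15795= 0.00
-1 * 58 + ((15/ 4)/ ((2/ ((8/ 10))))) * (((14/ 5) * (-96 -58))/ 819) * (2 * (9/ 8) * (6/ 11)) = -3833/ 65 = -58.97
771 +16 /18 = 6947 /9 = 771.89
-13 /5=-2.60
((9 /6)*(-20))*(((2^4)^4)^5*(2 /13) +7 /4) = -145071098353755500964742485 /26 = -5579657628990596190951634.00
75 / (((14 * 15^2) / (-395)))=-395 / 42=-9.40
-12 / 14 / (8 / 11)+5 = 3.82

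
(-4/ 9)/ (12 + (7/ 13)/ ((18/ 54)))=-52/ 1593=-0.03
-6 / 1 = -6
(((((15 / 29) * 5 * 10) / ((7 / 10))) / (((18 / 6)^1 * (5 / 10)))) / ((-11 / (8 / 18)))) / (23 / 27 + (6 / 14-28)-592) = 30000 / 18651611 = 0.00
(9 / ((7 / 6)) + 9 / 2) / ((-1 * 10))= -171 / 140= -1.22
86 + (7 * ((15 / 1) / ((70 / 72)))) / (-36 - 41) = 6514 / 77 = 84.60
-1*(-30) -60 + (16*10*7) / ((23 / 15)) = 16110 / 23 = 700.43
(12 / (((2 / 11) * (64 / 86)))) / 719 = 1419 / 11504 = 0.12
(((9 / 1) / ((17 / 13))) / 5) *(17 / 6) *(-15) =-117 / 2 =-58.50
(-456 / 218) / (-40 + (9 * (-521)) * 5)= 228 / 2559865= 0.00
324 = 324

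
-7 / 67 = -0.10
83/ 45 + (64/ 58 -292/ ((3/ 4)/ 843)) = -428307593/ 1305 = -328205.05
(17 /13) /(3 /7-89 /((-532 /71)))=9044 /85111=0.11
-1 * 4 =-4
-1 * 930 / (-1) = 930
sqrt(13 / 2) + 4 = sqrt(26) / 2 + 4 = 6.55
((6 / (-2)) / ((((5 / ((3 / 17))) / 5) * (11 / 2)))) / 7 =-0.01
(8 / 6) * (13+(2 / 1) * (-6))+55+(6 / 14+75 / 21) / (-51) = 2869 / 51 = 56.25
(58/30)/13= 29/195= 0.15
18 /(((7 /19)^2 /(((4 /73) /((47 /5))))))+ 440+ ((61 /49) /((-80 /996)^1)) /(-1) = 1534159859 /3362380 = 456.27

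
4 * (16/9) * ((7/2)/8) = 28/9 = 3.11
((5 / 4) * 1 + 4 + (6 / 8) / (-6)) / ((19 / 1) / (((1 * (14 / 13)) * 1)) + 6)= 287 / 1324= 0.22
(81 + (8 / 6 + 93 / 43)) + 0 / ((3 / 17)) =10900 / 129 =84.50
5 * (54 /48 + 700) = 28045 /8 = 3505.62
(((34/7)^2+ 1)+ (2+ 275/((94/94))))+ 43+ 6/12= 33819/98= 345.09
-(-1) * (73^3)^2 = 151334226289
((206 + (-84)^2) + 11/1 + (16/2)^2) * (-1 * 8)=-58696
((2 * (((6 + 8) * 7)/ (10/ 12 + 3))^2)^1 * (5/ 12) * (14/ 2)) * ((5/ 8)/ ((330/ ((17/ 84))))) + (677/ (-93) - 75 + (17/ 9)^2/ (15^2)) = -2125160249807/ 26300716200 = -80.80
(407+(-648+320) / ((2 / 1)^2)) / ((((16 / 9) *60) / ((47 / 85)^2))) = 86151 / 92480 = 0.93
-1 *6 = -6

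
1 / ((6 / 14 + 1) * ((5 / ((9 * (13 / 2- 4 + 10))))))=63 / 4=15.75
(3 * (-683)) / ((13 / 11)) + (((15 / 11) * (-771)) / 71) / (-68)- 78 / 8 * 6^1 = -1237239501 / 690404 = -1792.05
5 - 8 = -3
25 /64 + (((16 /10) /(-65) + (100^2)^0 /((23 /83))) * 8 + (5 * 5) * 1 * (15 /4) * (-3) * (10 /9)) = -135596133 /478400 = -283.44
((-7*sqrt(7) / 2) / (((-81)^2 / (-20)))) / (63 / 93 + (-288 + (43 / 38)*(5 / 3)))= -82460*sqrt(7) / 2206099071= -0.00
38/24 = 1.58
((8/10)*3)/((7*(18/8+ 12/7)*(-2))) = -8/185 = -0.04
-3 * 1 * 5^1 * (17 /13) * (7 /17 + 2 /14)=-990 /91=-10.88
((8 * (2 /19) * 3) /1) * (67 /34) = 1608 /323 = 4.98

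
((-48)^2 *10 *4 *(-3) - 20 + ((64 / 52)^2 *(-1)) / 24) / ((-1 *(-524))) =-35046383 / 66417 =-527.67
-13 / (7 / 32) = -416 / 7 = -59.43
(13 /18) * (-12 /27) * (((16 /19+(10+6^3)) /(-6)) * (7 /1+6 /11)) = 4650490 /50787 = 91.57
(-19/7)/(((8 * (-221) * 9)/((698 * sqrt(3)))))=0.21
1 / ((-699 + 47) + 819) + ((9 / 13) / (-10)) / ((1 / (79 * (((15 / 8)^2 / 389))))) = -4695869 / 108098432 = -0.04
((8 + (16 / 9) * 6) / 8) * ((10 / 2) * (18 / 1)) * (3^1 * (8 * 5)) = 25200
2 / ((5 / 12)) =24 / 5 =4.80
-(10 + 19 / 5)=-69 / 5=-13.80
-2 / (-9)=2 / 9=0.22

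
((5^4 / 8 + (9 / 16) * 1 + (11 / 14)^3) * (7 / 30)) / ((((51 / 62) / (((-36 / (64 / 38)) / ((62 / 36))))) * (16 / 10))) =-74299329 / 426496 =-174.21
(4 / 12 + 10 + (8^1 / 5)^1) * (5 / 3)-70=-451 / 9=-50.11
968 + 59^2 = 4449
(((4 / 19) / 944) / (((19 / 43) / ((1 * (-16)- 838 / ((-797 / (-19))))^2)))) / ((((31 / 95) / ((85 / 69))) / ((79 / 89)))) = 1676593511325 / 765860692747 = 2.19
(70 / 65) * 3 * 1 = 42 / 13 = 3.23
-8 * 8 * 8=-512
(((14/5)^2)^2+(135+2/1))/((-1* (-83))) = 124041/51875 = 2.39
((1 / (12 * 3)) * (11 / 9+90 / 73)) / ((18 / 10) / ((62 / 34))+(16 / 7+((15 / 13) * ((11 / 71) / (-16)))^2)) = 95421772962880 / 4579504427285037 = 0.02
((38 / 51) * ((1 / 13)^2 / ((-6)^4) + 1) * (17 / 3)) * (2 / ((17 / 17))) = 4161475 / 492804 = 8.44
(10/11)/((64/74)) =185/176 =1.05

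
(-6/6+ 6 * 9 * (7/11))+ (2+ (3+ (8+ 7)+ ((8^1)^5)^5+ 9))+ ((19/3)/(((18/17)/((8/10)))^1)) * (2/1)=56101713816491385138815302/1485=37778931862957161709639.93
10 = 10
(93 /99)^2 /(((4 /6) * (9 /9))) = 961 /726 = 1.32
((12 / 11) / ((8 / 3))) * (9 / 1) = 81 / 22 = 3.68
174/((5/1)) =174/5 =34.80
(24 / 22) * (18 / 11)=1.79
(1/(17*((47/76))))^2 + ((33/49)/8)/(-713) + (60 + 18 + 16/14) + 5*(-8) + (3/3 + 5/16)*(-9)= 9756326599177/356861051792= 27.34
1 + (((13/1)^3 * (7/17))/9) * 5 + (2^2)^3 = 86840/153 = 567.58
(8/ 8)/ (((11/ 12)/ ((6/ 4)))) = 18/ 11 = 1.64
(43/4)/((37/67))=2881/148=19.47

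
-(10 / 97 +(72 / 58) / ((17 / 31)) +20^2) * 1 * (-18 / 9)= 38483164 / 47821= 804.73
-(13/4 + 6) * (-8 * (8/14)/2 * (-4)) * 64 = -37888/7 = -5412.57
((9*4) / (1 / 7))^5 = 1016255020032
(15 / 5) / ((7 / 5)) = 15 / 7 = 2.14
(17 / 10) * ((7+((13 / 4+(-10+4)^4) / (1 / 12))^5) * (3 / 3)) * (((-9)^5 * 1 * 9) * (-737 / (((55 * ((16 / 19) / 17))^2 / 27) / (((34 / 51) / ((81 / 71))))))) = 229477191847598256520208466043060371 / 176000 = 1303847680952262821137548000000.00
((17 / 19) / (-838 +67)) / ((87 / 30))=-170 / 424821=-0.00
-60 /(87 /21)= -420 /29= -14.48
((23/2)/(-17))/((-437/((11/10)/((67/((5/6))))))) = 11/519384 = 0.00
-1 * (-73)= 73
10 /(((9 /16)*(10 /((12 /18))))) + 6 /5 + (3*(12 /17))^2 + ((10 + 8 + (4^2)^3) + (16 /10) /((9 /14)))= 160872832 /39015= 4123.36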